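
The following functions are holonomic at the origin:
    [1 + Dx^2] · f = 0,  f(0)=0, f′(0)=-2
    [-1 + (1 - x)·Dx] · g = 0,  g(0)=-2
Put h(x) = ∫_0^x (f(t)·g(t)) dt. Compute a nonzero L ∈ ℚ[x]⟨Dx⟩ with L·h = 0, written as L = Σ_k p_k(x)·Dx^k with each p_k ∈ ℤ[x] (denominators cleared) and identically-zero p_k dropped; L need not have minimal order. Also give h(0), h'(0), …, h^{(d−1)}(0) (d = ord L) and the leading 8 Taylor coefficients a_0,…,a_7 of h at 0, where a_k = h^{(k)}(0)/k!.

f: a_k = 0, -2, 0, 1/3, 0, -1/60, 0, 1/2520, …
g: a_k = -2, -2, -2, -2, -2, -2, -2, -2, …
Product ⇒ symmetric product L₀, ord ≤ 2.
h=∫₀ˣh₀: take L = L₀·Dx.
L = (-1 + x)·Dx + 2·Dx^2 + (-1 + x)·Dx^3  (order 3).
h: a_k = 0, 0, 2, 4/3, 5/6, 2/3, 101/180, 101/210, …
ICs: h(0) = 0, h′(0) = 0, h′′(0) = 4.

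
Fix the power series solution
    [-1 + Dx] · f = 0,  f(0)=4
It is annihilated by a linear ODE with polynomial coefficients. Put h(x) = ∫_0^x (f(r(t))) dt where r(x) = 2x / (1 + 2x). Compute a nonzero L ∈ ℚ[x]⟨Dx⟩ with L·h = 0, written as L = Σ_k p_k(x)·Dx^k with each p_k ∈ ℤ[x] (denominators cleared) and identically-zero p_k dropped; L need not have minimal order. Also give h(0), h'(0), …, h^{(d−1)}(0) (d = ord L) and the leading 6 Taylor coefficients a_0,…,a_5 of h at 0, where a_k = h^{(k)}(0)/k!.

f: a_k = 4, 4, 2, 2/3, 1/6, 1/30, …
L₀ from L_f via x↦r, Dx↦r'^{-1}Dx.
h=∫₀ˣh₀: take L = L₀·Dx.
L = -2·Dx + (1 + 4·x + 4·x^2)·Dx^2  (order 2).
h: a_k = 0, 4, 4, -8/3, 4/3, 8/15, …
ICs: h(0) = 0, h′(0) = 4.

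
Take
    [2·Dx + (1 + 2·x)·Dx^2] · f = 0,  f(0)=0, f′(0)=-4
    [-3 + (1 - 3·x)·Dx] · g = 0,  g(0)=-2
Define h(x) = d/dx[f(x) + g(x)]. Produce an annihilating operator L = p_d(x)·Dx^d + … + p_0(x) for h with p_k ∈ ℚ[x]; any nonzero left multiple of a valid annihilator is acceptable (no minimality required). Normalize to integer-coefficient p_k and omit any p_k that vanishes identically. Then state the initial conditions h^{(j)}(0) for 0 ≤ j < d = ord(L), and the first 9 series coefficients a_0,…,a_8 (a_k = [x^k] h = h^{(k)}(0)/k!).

f: a_k = 0, -4, 4, -16/3, 8, -64/5, 64/3, -256/7, 64, …
g: a_k = -2, -6, -18, -54, -162, -486, -1458, -4374, -13122, …
Weyl lclm of L_f,L_g ⇒ L₀ (ord ≤ 3).
Derive L from L₀ (diff closure).
L = (-78 - 36·x) + (-23 - 132·x - 72·x^2)·Dx + (4 - x - 27·x^2 - 18·x^3)·Dx^2  (order 2).
h: a_k = -10, -28, -178, -616, -2494, -8620, -30874, -104464, -355318, …
ICs: h(0) = -10, h′(0) = -28.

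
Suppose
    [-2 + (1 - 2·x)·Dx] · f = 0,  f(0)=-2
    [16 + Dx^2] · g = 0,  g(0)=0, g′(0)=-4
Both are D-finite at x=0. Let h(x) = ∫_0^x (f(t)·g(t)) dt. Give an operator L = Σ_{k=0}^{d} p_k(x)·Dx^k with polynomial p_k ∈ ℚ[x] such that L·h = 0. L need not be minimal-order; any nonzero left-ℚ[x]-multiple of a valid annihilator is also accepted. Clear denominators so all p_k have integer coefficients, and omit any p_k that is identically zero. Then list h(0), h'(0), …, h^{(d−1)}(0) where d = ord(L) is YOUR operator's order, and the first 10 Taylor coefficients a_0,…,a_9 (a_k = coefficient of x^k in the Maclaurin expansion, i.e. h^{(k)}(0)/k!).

f: a_k = -2, -4, -8, -16, -32, -64, -128, -256, -512, -1024, …
g: a_k = 0, -4, 0, 32/3, 0, -128/15, 0, 1024/315, 0, -2048/2835, …
L₀ := L_f ⊗_s L_g (sym. prod.), ord ≤ 2.
h=∫h₀ ⇒ L = L₀·Dx.
L = (-16 + 32·x)·Dx + 4·Dx^2 + (-1 + 2·x)·Dx^3  (order 3).
h: a_k = 0, 0, 4, 16/3, 8/3, 64/15, 448/45, 256/15, 9152/315, 146432/2835, …
ICs: h(0) = 0, h′(0) = 0, h′′(0) = 8.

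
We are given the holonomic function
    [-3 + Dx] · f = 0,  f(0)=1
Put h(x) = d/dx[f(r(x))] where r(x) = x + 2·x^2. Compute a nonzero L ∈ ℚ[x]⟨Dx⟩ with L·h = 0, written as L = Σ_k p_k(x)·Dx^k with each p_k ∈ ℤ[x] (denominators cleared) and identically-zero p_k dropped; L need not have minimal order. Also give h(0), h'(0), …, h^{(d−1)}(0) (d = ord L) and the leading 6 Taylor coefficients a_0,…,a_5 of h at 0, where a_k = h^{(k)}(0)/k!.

L = (7 + 24·x + 48·x^2) + (-1 - 4·x)·Dx  (order 1).
h: a_k = 3, 21, 135/2, 387/2, 3321/8, 33183/40, …
ICs: h(0) = 3.

f: a_k = 1, 3, 9/2, 9/2, 27/8, 81/40, …
h₀=f(r): pull back L_f along r ⇒ L₀.
Differentiate: ansatz ord ≤ ord L₀ ⇒ L.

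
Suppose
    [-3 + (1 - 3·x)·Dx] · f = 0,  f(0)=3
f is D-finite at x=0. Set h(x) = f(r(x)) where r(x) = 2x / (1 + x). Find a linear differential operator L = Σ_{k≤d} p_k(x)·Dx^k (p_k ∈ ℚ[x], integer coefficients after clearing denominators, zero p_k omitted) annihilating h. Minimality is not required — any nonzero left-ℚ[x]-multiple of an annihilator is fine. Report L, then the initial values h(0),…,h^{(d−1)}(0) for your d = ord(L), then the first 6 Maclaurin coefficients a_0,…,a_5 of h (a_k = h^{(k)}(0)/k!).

L = 6 + (-1 + 4·x + 5·x^2)·Dx  (order 1).
h: a_k = 3, 18, 90, 450, 2250, 11250, …
ICs: h(0) = 3.

f: a_k = 3, 9, 27, 81, 243, 729, …
L₀ from L_f via x↦r, Dx↦r'^{-1}Dx.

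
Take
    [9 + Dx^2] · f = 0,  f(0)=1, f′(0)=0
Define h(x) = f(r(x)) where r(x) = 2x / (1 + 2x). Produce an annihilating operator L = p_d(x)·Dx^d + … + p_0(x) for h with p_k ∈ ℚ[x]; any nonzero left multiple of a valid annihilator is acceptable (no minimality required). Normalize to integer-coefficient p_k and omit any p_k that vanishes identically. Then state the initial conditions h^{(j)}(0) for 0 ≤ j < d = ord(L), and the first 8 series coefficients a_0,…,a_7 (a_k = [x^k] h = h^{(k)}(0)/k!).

L = 36 + (4 + 24·x + 48·x^2 + 32·x^3)·Dx + (1 + 8·x + 24·x^2 + 32·x^3 + 16·x^4)·Dx^2  (order 2).
h: a_k = 1, 0, -18, 72, -162, 144, 3276/5, -22032/5, …
ICs: h(0) = 1, h′(0) = 0.

f: a_k = 1, 0, -9/2, 0, 27/8, 0, -81/80, 0, …
L₀ from L_f via x↦r, Dx↦r'^{-1}Dx.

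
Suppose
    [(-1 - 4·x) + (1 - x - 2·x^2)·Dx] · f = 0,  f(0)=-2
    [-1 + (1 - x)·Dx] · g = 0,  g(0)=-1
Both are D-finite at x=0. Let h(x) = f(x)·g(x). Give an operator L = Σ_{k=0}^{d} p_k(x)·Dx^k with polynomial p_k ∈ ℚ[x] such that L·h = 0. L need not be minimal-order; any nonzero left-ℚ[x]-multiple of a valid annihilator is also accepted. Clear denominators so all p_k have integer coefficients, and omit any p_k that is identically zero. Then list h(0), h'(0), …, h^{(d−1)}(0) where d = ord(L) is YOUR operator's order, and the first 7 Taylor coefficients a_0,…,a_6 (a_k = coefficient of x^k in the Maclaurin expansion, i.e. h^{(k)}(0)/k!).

f: a_k = -2, -2, -6, -10, -22, -42, -86, …
g: a_k = -1, -1, -1, -1, -1, -1, -1, …
L₀ := L_f ⊗_s L_g (sym. prod.), ord ≤ 1.
L = (-2 - 2·x + 6·x^2) + (1 - 2·x - x^2 + 2·x^3)·Dx  (order 1).
h: a_k = 2, 4, 10, 20, 42, 84, 170, …
ICs: h(0) = 2.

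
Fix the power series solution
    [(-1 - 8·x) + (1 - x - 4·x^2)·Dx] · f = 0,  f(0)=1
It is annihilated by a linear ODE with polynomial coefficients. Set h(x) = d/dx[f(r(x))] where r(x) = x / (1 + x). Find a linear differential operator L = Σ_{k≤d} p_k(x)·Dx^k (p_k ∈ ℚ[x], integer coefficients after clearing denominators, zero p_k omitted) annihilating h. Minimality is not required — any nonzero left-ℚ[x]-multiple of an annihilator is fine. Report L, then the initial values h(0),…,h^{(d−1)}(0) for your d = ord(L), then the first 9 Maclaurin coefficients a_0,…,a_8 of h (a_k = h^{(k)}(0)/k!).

f: a_k = 1, 1, 5, 9, 29, 65, 181, 441, 1165, …
h₀=f(r): pull back L_f along r ⇒ L₀.
Differentiate: ansatz ord ≤ ord L₀ ⇒ L.
L = (8 + 24·x + 120·x^2 + 72·x^3) + (-1 - 11·x - 15·x^2 + 31·x^3 + 36·x^4)·Dx  (order 1).
h: a_k = 1, 8, 0, 64, -80, 480, -1008, 3712, -9360, …
ICs: h(0) = 1.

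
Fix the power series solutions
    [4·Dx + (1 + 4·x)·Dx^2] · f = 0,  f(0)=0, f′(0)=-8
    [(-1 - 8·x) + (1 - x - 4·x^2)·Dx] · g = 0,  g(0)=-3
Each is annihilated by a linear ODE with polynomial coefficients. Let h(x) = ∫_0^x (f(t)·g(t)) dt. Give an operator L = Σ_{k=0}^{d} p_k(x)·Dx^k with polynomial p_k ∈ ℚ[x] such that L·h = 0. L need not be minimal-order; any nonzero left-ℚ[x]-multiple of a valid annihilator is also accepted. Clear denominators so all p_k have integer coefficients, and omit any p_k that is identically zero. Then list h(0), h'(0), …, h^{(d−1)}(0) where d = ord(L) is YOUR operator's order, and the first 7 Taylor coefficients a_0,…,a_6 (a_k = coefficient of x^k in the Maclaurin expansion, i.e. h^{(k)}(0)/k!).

L = (12 + 64·x)·Dx + (-2 + 28·x + 80·x^2)·Dx^2 + (-1 - 3·x + 8·x^2 + 16·x^3)·Dx^3  (order 3).
h: a_k = 0, 0, 12, -8, 50, -56, 4372/15, …
ICs: h(0) = 0, h′(0) = 0, h′′(0) = 24.

f: a_k = 0, -8, 16, -128/3, 128, -2048/5, 4096/3, …
g: a_k = -3, -3, -15, -27, -87, -195, -543, …
Product ⇒ symmetric product L₀, ord ≤ 2.
h=∫₀ˣh₀: take L = L₀·Dx.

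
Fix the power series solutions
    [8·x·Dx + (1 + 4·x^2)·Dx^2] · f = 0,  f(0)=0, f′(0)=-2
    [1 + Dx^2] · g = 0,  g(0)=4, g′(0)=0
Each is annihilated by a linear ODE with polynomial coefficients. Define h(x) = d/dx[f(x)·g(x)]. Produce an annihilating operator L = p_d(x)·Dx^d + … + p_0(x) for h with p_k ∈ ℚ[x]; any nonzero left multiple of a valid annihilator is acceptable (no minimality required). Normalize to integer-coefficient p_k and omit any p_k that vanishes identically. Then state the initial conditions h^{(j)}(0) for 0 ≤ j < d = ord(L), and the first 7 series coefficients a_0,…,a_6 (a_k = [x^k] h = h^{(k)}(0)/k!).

f: a_k = 0, -2, 0, 8/3, 0, -32/5, 0, …
g: a_k = 4, 0, -2, 0, 1/6, 0, -1/180, …
L₀ := L_f ⊗_s L_g (sym. prod.), ord ≤ 4.
h=h₀': d/dx-closure on L₀ ⇒ L.
L = (3893 + 34584·x^2 + 286832·x^4 + 57600·x^6 + 768·x^8 - 10240·x^10 + 4096·x^12) + (2192·x + 44864·x^3 + 156160·x^5 + 51200·x^7 + 20480·x^9 + 16384·x^11)·Dx + (3978 + 36208·x^2 + 296160·x^4 + 76288·x^6 + 9728·x^8 - 4096·x^10 + 8192·x^12)·Dx^2 + (2192·x + 44864·x^3 + 156160·x^5 + 51200·x^7 + 20480·x^9 + 16384·x^11)·Dx^3 + (85 + 1624·x^2 + 9328·x^4 + 18688·x^6 + 8960·x^8 + 6144·x^10 + 4096·x^12)·Dx^4  (order 4).
h: a_k = -8, 0, 44, 0, -469/3, 0, 54431/90, …
ICs: h(0) = -8, h′(0) = 0, h′′(0) = 88, h′′′(0) = 0.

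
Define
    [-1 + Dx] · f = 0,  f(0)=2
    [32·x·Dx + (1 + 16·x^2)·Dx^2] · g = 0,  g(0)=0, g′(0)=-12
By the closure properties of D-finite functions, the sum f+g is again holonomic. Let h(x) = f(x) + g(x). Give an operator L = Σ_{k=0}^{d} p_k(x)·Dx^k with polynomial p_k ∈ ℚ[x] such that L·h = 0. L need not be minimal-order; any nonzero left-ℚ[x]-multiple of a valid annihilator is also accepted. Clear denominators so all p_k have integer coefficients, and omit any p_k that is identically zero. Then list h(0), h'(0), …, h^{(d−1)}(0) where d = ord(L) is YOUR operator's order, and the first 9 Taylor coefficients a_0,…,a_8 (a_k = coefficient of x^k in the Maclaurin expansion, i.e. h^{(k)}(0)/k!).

L = (32 - 32·x - 1536·x^2 - 512·x^3)·Dx + (-33 + 1504·x^2 - 256·x^4)·Dx^2 + (1 + 32·x + 32·x^2 + 512·x^3 + 256·x^4)·Dx^3  (order 3).
h: a_k = 2, -10, 1, 193/3, 1/12, -36863/60, 1/360, 17694721/2520, 1/20160, …
ICs: h(0) = 2, h′(0) = -10, h′′(0) = 2.

f: a_k = 2, 2, 1, 1/3, 1/12, 1/60, 1/360, 1/2520, 1/20160, …
g: a_k = 0, -12, 0, 64, 0, -3072/5, 0, 49152/7, 0, …
L₀ := lclm(L_f,L_g); ord L₀ ≤ 1+2.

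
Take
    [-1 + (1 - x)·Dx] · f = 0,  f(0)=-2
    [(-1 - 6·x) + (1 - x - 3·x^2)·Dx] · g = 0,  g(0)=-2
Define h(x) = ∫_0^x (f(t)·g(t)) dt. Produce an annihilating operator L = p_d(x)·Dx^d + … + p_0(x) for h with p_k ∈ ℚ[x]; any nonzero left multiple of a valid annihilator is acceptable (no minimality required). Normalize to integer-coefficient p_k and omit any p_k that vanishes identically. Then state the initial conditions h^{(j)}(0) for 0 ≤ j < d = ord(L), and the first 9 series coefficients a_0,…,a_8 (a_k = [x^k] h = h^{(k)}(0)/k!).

L = (-2 - 4·x + 9·x^2)·Dx + (1 - 2·x - 2·x^2 + 3·x^3)·Dx^2  (order 2).
h: a_k = 0, 4, 4, 8, 13, 128/5, 48, 676/7, 193, …
ICs: h(0) = 0, h′(0) = 4.

f: a_k = -2, -2, -2, -2, -2, -2, -2, -2, -2, …
g: a_k = -2, -2, -8, -14, -38, -80, -194, -434, -1016, …
f·g: L₀ = L_f ⊗_s L_g, ord ≤ 1·1.
h=∫h₀ ⇒ L = L₀·Dx.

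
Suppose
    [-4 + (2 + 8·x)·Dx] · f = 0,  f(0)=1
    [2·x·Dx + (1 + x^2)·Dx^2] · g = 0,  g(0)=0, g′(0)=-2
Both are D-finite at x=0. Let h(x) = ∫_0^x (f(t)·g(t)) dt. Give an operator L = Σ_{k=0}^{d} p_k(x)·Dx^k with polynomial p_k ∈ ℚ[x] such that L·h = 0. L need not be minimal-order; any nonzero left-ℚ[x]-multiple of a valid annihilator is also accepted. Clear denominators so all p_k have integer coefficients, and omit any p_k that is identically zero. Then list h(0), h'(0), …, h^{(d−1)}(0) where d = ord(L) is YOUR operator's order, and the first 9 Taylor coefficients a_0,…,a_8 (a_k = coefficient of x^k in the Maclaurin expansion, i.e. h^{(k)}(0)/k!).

f: a_k = 1, 2, -2, 4, -10, 28, -84, 264, -858, …
g: a_k = 0, -2, 0, 2/3, 0, -2/5, 0, 2/7, 0, …
Product ⇒ symmetric product L₀, ord ≤ 2.
∫: right-multiply L₀ by Dx.
L = (12 - 4·x - 4·x^2)·Dx + (-4 - 14·x + 12·x^2 + 16·x^3)·Dx^2 + (1 + 8·x + 17·x^2 + 8·x^3 + 16·x^4)·Dx^3  (order 3).
h: a_k = 0, 0, -1, -4/3, 7/6, -4/3, 137/45, -116/15, 8527/420, …
ICs: h(0) = 0, h′(0) = 0, h′′(0) = -2.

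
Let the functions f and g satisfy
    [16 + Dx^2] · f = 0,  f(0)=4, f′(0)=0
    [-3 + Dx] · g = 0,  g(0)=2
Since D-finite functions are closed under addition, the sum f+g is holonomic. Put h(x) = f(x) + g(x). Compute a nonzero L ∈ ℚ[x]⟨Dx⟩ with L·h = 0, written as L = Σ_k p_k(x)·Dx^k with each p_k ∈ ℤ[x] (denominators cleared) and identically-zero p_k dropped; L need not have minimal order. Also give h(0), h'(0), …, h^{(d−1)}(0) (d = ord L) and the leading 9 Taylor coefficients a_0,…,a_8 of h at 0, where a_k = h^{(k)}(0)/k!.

f: a_k = 4, 0, -32, 0, 128/3, 0, -1024/45, 0, 2048/315, …
g: a_k = 2, 6, 9, 9, 27/4, 81/20, 81/40, 243/280, 729/2240, …
Sum ⇒ L₀ = lclm(L_f,L_g) in ℚ(x)⟨Dx⟩.
L = -48 + 16·Dx - 3·Dx^2 + Dx^3  (order 3).
h: a_k = 6, 6, -23, 9, 593/12, 81/20, -7463/360, 243/280, 137633/20160, …
ICs: h(0) = 6, h′(0) = 6, h′′(0) = -46.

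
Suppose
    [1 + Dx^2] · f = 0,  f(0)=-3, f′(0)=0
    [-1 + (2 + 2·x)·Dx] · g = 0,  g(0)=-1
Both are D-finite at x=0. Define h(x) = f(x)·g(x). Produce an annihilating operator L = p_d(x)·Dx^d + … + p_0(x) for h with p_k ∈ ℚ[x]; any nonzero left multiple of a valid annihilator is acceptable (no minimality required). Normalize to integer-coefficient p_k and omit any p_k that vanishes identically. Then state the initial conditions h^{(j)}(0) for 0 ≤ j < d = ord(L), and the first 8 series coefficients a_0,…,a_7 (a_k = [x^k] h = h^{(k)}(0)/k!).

f: a_k = -3, 0, 3/2, 0, -1/8, 0, 1/240, 0, …
g: a_k = -1, -1/2, 1/8, -1/16, 5/128, -7/256, 21/1024, -33/2048, …
Product ⇒ symmetric product L₀, ord ≤ 2.
L = (7 + 8·x + 4·x^2) + (-4 - 4·x)·Dx + (4 + 8·x + 4·x^2)·Dx^2  (order 2).
h: a_k = 3, 3/2, -15/8, -9/16, 25/128, 13/256, -349/15360, 401/30720, …
ICs: h(0) = 3, h′(0) = 3/2.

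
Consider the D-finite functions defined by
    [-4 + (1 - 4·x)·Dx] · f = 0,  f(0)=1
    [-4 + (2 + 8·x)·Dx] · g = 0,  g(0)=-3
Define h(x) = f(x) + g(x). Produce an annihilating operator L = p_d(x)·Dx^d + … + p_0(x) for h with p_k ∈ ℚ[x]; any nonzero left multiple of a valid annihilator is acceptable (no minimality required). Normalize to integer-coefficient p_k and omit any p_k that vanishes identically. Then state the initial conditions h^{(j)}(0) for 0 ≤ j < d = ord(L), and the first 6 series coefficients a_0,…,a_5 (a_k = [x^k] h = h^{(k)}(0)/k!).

f: a_k = 1, 4, 16, 64, 256, 1024, …
g: a_k = -3, -6, 6, -12, 30, -84, …
Weyl lclm of L_f,L_g ⇒ L₀ (ord ≤ 2).
L = (-40 - 96·x) + (18 + 112·x + 288·x^2)·Dx + (-1 - 12·x + 16·x^2 + 192·x^3)·Dx^2  (order 2).
h: a_k = -2, -2, 22, 52, 286, 940, …
ICs: h(0) = -2, h′(0) = -2.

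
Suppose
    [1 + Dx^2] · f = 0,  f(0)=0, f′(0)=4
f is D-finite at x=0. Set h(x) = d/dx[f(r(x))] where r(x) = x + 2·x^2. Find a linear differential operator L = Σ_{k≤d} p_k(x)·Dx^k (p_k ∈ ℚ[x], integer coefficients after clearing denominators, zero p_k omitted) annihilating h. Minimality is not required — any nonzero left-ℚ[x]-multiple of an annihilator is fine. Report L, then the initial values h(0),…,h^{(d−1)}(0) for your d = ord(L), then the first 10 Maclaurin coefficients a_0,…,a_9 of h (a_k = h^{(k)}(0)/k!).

f: a_k = 0, 4, 0, -2/3, 0, 1/30, 0, -1/1260, 0, 1/90720, …
h₀=f(r): pull back L_f along r ⇒ L₀.
h₀' ⇒ L via d/dx closure of L₀.
L = (49 + 16·x + 96·x^2 + 256·x^3 + 256·x^4) + (-12 - 48·x)·Dx + (1 + 8·x + 16·x^2)·Dx^2  (order 2).
h: a_k = 4, 16, -2, -16, -239/6, -30, 1679/180, 956/45, 235873/10080, 473/56, …
ICs: h(0) = 4, h′(0) = 16.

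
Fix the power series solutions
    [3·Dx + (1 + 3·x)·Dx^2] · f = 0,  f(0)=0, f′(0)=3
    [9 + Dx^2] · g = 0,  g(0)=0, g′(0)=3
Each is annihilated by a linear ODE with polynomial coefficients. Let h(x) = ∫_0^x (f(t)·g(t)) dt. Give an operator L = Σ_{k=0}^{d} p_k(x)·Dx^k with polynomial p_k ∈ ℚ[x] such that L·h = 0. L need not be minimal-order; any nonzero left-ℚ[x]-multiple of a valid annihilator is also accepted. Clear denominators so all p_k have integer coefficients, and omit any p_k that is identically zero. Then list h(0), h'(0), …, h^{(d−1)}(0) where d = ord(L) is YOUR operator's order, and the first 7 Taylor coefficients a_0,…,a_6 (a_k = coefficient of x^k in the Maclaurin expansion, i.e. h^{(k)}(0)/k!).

f: a_k = 0, 3, -9/2, 9, -81/4, 243/5, -243/2, …
g: a_k = 0, 3, 0, -9/2, 0, 81/40, 0, …
L₀ := L_f ⊗_s L_g (sym. prod.), ord ≤ 4.
Integrate: L := L₀·Dx.
L = (-81 + 486·x + 4617·x^2 + 11664·x^3 + 8748·x^4)·Dx + (36 + 540·x + 1944·x^2 + 1944·x^3)·Dx^2 + (180·x + 1134·x^2 + 2592·x^3 + 1944·x^4)·Dx^3 + (4 + 60·x + 216·x^2 + 216·x^3)·Dx^4 + (1 + 14·x + 69·x^2 + 144·x^3 + 108·x^4)·Dx^5  (order 5).
h: a_k = 0, 0, 0, 3, -27/8, 27/10, -27/4, …
ICs: h(0) = 0, h′(0) = 0, h′′(0) = 0, h′′′(0) = 18, h′′′′(0) = -81.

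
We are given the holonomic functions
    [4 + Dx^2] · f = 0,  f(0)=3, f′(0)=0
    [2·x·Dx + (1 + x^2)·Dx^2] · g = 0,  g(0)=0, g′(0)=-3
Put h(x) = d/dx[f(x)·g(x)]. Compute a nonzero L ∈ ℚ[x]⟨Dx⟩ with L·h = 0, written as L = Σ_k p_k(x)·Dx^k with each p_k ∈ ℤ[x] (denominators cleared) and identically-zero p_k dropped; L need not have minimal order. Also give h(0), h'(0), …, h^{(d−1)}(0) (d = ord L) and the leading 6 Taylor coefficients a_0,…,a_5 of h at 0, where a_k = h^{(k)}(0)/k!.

f: a_k = 3, 0, -6, 0, 2, 0, …
g: a_k = 0, -3, 0, 1, 0, -3/5, …
Sym-product of L_f,L_g gives L₀ (≤ ord 4).
Derive L from L₀ (diff closure).
L = (512 + 1824·x^2 + 2768·x^4 + 1920·x^6 + 912·x^8 + 320·x^10 + 64·x^12) + (248·x + 944·x^3 + 1240·x^5 + 800·x^7 + 320·x^9 + 64·x^11)·Dx + (168 + 652·x^2 + 1080·x^4 + 892·x^6 + 488·x^8 + 176·x^10 + 32·x^12)·Dx^2 + (62·x + 236·x^3 + 310·x^5 + 200·x^7 + 80·x^9 + 16·x^11)·Dx^3 + (10 + 49·x^2 + 97·x^4 + 103·x^6 + 65·x^8 + 24·x^10 + 4·x^12)·Dx^4  (order 4).
h: a_k = -9, 0, 63, 0, -69, 0, …
ICs: h(0) = -9, h′(0) = 0, h′′(0) = 126, h′′′(0) = 0.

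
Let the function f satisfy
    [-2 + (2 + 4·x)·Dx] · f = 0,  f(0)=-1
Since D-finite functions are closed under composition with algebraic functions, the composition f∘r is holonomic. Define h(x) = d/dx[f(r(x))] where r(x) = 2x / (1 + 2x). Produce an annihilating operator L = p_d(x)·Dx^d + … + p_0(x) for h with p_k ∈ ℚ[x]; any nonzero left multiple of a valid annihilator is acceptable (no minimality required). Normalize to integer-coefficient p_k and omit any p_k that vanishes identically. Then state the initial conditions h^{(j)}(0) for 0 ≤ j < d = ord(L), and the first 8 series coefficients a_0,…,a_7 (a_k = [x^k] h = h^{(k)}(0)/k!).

L = (-6 - 24·x) + (-1 - 8·x - 12·x^2)·Dx  (order 1).
h: a_k = -2, 12, -60, 296, -1500, 7848, -42168, 231120, …
ICs: h(0) = -2.

f: a_k = -1, -1, 1/2, -1/2, 5/8, -7/8, 21/16, -33/16, …
Change of var in L_f (x↦r) gives L₀.
h₀' ⇒ L via d/dx closure of L₀.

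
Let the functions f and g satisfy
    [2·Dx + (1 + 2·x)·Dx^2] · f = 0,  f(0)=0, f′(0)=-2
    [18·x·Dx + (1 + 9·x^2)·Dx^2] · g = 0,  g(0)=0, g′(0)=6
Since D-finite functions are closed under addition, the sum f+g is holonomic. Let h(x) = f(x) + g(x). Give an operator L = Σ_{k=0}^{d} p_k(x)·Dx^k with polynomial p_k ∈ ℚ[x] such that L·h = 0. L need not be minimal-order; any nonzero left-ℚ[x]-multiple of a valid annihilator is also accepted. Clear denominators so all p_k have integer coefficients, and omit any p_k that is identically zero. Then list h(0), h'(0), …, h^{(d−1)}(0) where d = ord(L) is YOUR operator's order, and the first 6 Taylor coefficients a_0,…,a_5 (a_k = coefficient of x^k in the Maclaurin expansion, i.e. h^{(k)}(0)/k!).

f: a_k = 0, -2, 2, -8/3, 4, -32/5, …
g: a_k = 0, 6, 0, -18, 0, 486/5, …
L₀ := lclm(L_f,L_g); ord L₀ ≤ 2+2.
L = (-18 - 108·x + 486·x^2 + 324·x^3)·Dx + (-13 - 36·x + 135·x^2 + 972·x^3 + 648·x^4)·Dx^2 + (-1 + 7·x + 18·x^2 + 81·x^3 + 243·x^4 + 162·x^5)·Dx^3  (order 3).
h: a_k = 0, 4, 2, -62/3, 4, 454/5, …
ICs: h(0) = 0, h′(0) = 4, h′′(0) = 4.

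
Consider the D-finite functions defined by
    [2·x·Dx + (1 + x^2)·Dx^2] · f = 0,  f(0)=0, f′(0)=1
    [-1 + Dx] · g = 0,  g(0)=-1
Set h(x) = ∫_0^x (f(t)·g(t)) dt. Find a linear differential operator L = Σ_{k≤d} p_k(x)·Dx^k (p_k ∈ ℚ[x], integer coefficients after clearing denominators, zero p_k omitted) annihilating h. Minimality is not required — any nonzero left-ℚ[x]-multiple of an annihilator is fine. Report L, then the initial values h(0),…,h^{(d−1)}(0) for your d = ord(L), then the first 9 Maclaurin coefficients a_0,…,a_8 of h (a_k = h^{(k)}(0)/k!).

L = (1 - 2·x + x^2)·Dx + (-2 + 2·x - 2·x^2)·Dx^2 + (1 + x^2)·Dx^3  (order 3).
h: a_k = 0, 0, -1/2, -1/3, -1/24, 1/30, -1/80, -11/504, 31/4480, …
ICs: h(0) = 0, h′(0) = 0, h′′(0) = -1.

f: a_k = 0, 1, 0, -1/3, 0, 1/5, 0, -1/7, 0, …
g: a_k = -1, -1, -1/2, -1/6, -1/24, -1/120, -1/720, -1/5040, -1/40320, …
Product ⇒ symmetric product L₀, ord ≤ 2.
∫: right-multiply L₀ by Dx.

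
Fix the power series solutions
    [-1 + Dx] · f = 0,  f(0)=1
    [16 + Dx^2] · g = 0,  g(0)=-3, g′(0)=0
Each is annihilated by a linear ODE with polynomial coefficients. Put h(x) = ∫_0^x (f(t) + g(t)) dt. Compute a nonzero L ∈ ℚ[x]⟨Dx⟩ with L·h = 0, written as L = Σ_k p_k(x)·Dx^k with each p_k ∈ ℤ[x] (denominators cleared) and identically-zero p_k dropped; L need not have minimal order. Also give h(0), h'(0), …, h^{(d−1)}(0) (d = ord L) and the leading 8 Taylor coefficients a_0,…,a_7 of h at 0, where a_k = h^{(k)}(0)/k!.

f: a_k = 1, 1, 1/2, 1/6, 1/24, 1/120, 1/720, 1/5040, …
g: a_k = -3, 0, 24, 0, -32, 0, 256/15, 0, …
Weyl lclm of L_f,L_g ⇒ L₀ (ord ≤ 3).
Integrate: L := L₀·Dx.
L = -16·Dx + 16·Dx^2 - Dx^3 + Dx^4  (order 4).
h: a_k = 0, -2, 1/2, 49/6, 1/24, -767/120, 1/720, 12289/5040, …
ICs: h(0) = 0, h′(0) = -2, h′′(0) = 1, h′′′(0) = 49.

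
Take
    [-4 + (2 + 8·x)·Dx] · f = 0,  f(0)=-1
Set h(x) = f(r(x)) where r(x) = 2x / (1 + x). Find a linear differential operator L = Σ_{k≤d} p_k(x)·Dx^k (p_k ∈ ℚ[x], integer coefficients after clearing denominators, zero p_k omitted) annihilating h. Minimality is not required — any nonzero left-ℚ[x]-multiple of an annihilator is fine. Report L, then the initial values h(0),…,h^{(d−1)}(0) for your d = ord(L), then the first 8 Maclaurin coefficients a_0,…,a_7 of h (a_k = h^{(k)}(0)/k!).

L = -4 + (1 + 10·x + 9·x^2)·Dx  (order 1).
h: a_k = -1, -4, 12, -52, 284, -1764, 11820, -83220, …
ICs: h(0) = -1.

f: a_k = -1, -2, 2, -4, 10, -28, 84, -264, …
h₀=f(r): pull back L_f along r ⇒ L₀.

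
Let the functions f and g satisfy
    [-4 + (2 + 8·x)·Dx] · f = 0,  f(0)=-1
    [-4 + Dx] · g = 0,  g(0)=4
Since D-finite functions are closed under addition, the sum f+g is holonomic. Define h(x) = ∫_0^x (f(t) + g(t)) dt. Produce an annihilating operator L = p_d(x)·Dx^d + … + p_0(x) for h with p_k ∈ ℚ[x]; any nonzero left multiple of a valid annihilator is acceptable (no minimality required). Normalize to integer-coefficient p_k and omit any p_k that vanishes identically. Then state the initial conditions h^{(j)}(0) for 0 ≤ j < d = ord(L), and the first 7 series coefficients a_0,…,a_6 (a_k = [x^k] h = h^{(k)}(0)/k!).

L = (24 + 64·x)·Dx + (-10 - 64·x - 128·x^2)·Dx^2 + (1 + 12·x + 32·x^2)·Dx^3  (order 3).
h: a_k = 0, 3, 7, 34/3, 29/3, 158/15, 46/45, …
ICs: h(0) = 0, h′(0) = 3, h′′(0) = 14.

f: a_k = -1, -2, 2, -4, 10, -28, 84, …
g: a_k = 4, 16, 32, 128/3, 128/3, 512/15, 1024/45, …
f+g: L₀ = lclm(L_f,L_g), ord ≤ 1+1.
h=∫₀ˣh₀: take L = L₀·Dx.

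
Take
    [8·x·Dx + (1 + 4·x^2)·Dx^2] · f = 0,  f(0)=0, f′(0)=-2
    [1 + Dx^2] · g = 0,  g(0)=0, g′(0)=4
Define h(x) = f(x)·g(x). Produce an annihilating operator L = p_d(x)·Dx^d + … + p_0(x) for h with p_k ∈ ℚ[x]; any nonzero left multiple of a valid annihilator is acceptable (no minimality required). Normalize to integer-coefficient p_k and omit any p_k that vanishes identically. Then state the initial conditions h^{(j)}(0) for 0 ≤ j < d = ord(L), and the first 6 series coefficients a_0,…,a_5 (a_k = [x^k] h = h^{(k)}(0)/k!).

f: a_k = 0, -2, 0, 8/3, 0, -32/5, …
g: a_k = 0, 4, 0, -2/3, 0, 1/30, …
f·g: L₀ = L_f ⊗_s L_g, ord ≤ 2·2.
L = (85 + 944·x^2 + 416·x^4 + 256·x^6 + 256·x^8) + (144·x + 704·x^3 + 768·x^5 + 1024·x^7)·Dx + (90 + 992·x^2 + 576·x^4 + 512·x^6 + 512·x^8)·Dx^2 + (144·x + 704·x^3 + 768·x^5 + 1024·x^7)·Dx^3 + (5 + 48·x^2 + 160·x^4 + 256·x^6 + 256·x^8)·Dx^4  (order 4).
h: a_k = 0, 0, -8, 0, 12, 0, …
ICs: h(0) = 0, h′(0) = 0, h′′(0) = -16, h′′′(0) = 0.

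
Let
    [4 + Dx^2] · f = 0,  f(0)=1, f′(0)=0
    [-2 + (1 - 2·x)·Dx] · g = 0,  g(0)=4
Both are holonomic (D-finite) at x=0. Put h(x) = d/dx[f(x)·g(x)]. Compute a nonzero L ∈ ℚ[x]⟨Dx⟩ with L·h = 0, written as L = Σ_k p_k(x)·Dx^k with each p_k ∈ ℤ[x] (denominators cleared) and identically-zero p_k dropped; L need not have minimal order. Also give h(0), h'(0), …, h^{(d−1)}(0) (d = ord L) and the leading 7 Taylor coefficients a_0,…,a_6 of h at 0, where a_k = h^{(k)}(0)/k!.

L = (-4 - 16·x + 16·x^2) + (-4 + 8·x)·Dx + (1 - 4·x + 4·x^2)·Dx^2  (order 2).
h: a_k = 8, 16, 48, 416/3, 1040/3, 12448/15, 87136/45, …
ICs: h(0) = 8, h′(0) = 16.

f: a_k = 1, 0, -2, 0, 2/3, 0, -4/45, …
g: a_k = 4, 8, 16, 32, 64, 128, 256, …
f·g: L₀ = L_f ⊗_s L_g, ord ≤ 2·1.
Derive L from L₀ (diff closure).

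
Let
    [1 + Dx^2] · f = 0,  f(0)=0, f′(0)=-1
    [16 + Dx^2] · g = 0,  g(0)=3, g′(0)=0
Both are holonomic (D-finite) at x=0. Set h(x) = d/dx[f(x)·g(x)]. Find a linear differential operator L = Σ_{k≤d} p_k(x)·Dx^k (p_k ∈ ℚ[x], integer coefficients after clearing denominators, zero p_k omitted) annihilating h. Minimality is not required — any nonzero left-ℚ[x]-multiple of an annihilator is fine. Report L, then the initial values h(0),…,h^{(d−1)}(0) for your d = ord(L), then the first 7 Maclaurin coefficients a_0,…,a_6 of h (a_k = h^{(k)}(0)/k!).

f: a_k = 0, -1, 0, 1/6, 0, -1/120, 0, …
g: a_k = 3, 0, -24, 0, 32, 0, -256/15, …
L₀ := L_f ⊗_s L_g (sym. prod.), ord ≤ 4.
Derive L from L₀ (diff closure).
L = 225 + 34·Dx^2 + Dx^4  (order 4).
h: a_k = -3, 0, 147/2, 0, -1441/8, 0, 37969/240, …
ICs: h(0) = -3, h′(0) = 0, h′′(0) = 147, h′′′(0) = 0.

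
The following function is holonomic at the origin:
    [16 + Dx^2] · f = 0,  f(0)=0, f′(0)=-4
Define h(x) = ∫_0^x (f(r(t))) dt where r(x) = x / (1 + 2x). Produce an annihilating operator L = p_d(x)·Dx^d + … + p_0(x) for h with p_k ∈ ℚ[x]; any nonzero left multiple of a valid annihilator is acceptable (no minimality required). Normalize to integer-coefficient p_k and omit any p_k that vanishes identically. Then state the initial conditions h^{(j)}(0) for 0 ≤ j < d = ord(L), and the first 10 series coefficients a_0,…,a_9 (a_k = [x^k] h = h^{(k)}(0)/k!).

f: a_k = 0, -4, 0, 32/3, 0, -128/15, 0, 1024/315, 0, -2048/2835, …
Change of var in L_f (x↦r) gives L₀.
h=∫h₀ ⇒ L = L₀·Dx.
L = 16·Dx + (4 + 24·x + 48·x^2 + 32·x^3)·Dx^2 + (1 + 8·x + 24·x^2 + 32·x^3 + 16·x^4)·Dx^3  (order 3).
h: a_k = 0, 0, -2, 8/3, -4/3, -32/5, 1376/45, -640/7, 70688/315, -194048/405, …
ICs: h(0) = 0, h′(0) = 0, h′′(0) = -4.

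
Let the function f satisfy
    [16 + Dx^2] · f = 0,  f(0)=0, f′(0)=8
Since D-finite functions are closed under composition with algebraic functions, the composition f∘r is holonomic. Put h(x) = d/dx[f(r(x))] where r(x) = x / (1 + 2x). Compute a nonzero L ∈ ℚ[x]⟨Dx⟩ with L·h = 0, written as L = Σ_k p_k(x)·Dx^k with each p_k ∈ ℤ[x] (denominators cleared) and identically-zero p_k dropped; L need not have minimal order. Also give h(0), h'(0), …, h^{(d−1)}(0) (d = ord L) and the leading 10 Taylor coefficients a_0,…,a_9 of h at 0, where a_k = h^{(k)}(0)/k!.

L = (40 + 96·x + 96·x^2) + (12 + 72·x + 144·x^2 + 96·x^3)·Dx + (1 + 8·x + 24·x^2 + 32·x^3 + 16·x^4)·Dx^2  (order 2).
h: a_k = 8, -32, 32, 256, -5504/3, 7680, -1131008/45, 3104768/45, -50444288/315, 18735104/63, …
ICs: h(0) = 8, h′(0) = -32.

f: a_k = 0, 8, 0, -64/3, 0, 256/15, 0, -2048/315, 0, 4096/2835, …
Substitute x→r, Dx→(1/r')Dx; clear ⇒ L₀.
Differentiate: ansatz ord ≤ ord L₀ ⇒ L.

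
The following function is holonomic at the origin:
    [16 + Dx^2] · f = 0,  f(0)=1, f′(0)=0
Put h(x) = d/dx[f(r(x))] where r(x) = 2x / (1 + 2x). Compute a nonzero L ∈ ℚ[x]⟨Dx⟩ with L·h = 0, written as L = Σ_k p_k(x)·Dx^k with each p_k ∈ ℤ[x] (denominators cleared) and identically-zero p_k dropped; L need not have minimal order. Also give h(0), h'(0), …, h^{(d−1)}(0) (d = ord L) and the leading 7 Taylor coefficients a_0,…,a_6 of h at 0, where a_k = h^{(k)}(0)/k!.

L = (88 + 96·x + 96·x^2) + (12 + 72·x + 144·x^2 + 96·x^3)·Dx + (1 + 8·x + 24·x^2 + 32·x^3 + 16·x^4)·Dx^2  (order 2).
h: a_k = 0, -64, 384, -2560/3, -5120/3, 351232/15, -587776/5, …
ICs: h(0) = 0, h′(0) = -64.

f: a_k = 1, 0, -8, 0, 32/3, 0, -256/45, …
Change of var in L_f (x↦r) gives L₀.
Derive L from L₀ (diff closure).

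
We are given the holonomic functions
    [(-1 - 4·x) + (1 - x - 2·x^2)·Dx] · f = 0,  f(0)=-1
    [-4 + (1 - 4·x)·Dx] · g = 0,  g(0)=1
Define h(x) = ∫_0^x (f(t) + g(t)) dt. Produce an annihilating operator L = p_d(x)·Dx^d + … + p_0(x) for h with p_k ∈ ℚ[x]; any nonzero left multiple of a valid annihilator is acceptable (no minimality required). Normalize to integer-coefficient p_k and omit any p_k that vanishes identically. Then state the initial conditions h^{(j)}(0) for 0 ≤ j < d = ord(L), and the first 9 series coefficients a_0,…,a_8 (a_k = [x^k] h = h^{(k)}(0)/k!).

f: a_k = -1, -1, -3, -5, -11, -21, -43, -85, -171, …
g: a_k = 1, 4, 16, 64, 256, 1024, 4096, 16384, 65536, …
Sum ⇒ L₀ = lclm(L_f,L_g) in ℚ(x)⟨Dx⟩.
h=∫₀ˣh₀: take L = L₀·Dx.
L = (-8 - 144·x + 96·x^2 - 128·x^3)·Dx + (26 - 28·x - 120·x^2 + 128·x^3 - 256·x^4)·Dx^2 + (-3 + 19·x - 34·x^2 + 24·x^3 + 16·x^4 - 64·x^5)·Dx^3  (order 3).
h: a_k = 0, 0, 3/2, 13/3, 59/4, 49, 1003/6, 579, 16299/8, …
ICs: h(0) = 0, h′(0) = 0, h′′(0) = 3.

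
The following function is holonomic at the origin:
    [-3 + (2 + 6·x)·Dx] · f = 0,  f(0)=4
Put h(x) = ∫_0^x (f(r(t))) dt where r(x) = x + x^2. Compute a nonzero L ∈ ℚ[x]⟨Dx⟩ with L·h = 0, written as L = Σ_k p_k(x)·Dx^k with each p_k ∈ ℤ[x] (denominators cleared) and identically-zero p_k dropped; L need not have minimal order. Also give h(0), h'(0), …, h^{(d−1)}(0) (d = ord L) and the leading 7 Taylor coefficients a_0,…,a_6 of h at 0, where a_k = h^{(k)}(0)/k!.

f: a_k = 4, 6, -9/2, 27/4, -405/32, 1701/64, -15309/256, …
h₀=f(r): pull back L_f along r ⇒ L₀.
h=∫h₀ ⇒ L = L₀·Dx.
L = (-3 - 6·x)·Dx + (2 + 6·x + 6·x^2)·Dx^2  (order 2).
h: a_k = 0, 4, 3, 1/2, -9/16, 99/160, -81/128, …
ICs: h(0) = 0, h′(0) = 4.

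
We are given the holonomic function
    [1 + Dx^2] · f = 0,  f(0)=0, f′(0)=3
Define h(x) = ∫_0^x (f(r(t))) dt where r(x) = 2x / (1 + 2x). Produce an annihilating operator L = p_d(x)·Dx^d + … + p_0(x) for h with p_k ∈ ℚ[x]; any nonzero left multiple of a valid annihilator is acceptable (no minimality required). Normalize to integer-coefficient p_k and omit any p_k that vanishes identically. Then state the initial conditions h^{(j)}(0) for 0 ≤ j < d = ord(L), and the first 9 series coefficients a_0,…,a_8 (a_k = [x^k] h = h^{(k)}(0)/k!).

f: a_k = 0, 3, 0, -1/2, 0, 1/40, 0, -1/1680, 0, …
L₀ from L_f via x↦r, Dx↦r'^{-1}Dx.
Integrate: L := L₀·Dx.
L = 4·Dx + (4 + 24·x + 48·x^2 + 32·x^3)·Dx^2 + (1 + 8·x + 24·x^2 + 32·x^3 + 16·x^4)·Dx^3  (order 3).
h: a_k = 0, 0, 3, -4, 5, -24/5, 2/15, 120/7, -6931/105, …
ICs: h(0) = 0, h′(0) = 0, h′′(0) = 6.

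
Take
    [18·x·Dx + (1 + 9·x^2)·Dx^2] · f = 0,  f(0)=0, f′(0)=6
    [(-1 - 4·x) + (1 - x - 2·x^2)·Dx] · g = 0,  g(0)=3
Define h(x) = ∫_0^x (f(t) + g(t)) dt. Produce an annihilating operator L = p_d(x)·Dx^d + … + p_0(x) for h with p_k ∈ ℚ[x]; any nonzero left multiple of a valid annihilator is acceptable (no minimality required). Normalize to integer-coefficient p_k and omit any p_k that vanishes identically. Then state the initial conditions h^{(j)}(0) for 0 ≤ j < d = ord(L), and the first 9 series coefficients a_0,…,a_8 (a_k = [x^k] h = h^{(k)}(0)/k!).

f: a_k = 0, 6, 0, -18, 0, 486/5, 0, -4374/7, 0, …
g: a_k = 3, 3, 9, 15, 33, 63, 129, 255, 513, …
Sum ⇒ L₀ = lclm(L_f,L_g) in ℚ(x)⟨Dx⟩.
h=∫₀ˣh₀: take L = L₀·Dx.
L = (18 - 72·x - 918·x^2 - 1872·x^3 - 4608·x^4 - 1296·x^6)·Dx^2 + (-8 - 30·x - 278·x^3 - 1788·x^4 - 3216·x^5 - 324·x^6 - 1296·x^7)·Dx^3 + (1 + 4·x + 24·x^2 + 4·x^3 + 103·x^4 - 300·x^5 - 312·x^6 - 108·x^7 - 216·x^8)·Dx^4  (order 4).
h: a_k = 0, 3, 9/2, 3, -3/4, 33/5, 267/10, 129/7, -2589/56, …
ICs: h(0) = 0, h′(0) = 3, h′′(0) = 9, h′′′(0) = 18.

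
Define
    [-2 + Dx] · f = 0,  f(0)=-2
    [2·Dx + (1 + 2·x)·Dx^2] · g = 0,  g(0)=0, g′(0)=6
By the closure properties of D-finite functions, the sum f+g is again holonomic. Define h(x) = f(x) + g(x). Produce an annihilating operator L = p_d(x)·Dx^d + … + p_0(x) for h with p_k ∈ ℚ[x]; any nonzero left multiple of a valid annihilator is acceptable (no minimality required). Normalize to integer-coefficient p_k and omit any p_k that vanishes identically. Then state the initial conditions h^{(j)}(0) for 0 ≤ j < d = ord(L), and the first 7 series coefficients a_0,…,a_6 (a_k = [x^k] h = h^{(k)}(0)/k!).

L = (-6 - 4·x)·Dx + (1 - 4·x - 4·x^2)·Dx^2 + (1 + 3·x + 2·x^2)·Dx^3  (order 3).
h: a_k = -2, 2, -10, 16/3, -40/3, 56/3, -1448/45, …
ICs: h(0) = -2, h′(0) = 2, h′′(0) = -20.

f: a_k = -2, -4, -4, -8/3, -4/3, -8/15, -8/45, …
g: a_k = 0, 6, -6, 8, -12, 96/5, -32, …
h₀=f+g: left-lcm gives L₀, ord ≤ 3.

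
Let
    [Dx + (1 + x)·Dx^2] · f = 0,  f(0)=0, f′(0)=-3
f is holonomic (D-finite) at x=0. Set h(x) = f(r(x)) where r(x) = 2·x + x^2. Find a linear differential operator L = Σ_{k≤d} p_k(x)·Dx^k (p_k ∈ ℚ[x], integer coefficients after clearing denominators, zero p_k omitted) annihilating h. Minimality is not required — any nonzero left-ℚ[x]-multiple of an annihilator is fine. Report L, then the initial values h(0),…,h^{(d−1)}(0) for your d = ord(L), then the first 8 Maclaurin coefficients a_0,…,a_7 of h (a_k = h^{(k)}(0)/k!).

L = Dx + (1 + x)·Dx^2  (order 2).
h: a_k = 0, -6, 3, -2, 3/2, -6/5, 1, -6/7, …
ICs: h(0) = 0, h′(0) = -6.

f: a_k = 0, -3, 3/2, -1, 3/4, -3/5, 1/2, -3/7, …
f∘r: x↦r, Dx↦Dx/r' in L_f ⇒ L₀.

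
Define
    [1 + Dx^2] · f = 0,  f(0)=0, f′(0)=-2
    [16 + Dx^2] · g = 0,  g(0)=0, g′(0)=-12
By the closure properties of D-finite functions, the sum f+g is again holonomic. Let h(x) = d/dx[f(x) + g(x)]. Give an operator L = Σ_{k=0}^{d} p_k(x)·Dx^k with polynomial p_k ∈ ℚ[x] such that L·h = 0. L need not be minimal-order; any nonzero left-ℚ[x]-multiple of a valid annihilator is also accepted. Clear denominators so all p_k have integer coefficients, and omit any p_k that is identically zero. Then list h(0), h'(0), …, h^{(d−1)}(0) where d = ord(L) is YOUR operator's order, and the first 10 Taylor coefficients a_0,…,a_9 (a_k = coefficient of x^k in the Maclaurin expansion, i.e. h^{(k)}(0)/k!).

L = 16 + 17·Dx^2 + Dx^4  (order 4).
h: a_k = -14, 0, 97, 0, -1537/12, 0, 24577/360, 0, -393217/20160, 0, …
ICs: h(0) = -14, h′(0) = 0, h′′(0) = 194, h′′′(0) = 0.

f: a_k = 0, -2, 0, 1/3, 0, -1/60, 0, 1/2520, 0, -1/181440, …
g: a_k = 0, -12, 0, 32, 0, -128/5, 0, 1024/105, 0, -2048/945, …
L₀ := lclm(L_f,L_g); ord L₀ ≤ 2+2.
h=h₀': d/dx-closure on L₀ ⇒ L.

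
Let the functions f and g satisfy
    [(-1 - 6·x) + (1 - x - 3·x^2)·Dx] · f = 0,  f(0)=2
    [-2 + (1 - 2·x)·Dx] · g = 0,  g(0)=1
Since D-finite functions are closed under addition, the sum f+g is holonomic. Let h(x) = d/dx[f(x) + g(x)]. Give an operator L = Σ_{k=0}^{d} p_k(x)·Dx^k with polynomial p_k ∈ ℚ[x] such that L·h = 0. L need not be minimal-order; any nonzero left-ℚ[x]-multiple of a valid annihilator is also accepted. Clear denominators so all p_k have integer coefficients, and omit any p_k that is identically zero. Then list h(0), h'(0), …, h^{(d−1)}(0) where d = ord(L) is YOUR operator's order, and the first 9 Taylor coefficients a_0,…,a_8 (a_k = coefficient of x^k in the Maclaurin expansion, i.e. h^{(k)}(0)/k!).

f: a_k = 2, 2, 8, 14, 38, 80, 194, 434, 1016, …
g: a_k = 1, 2, 4, 8, 16, 32, 64, 128, 256, …
f+g: L₀ = lclm(L_f,L_g), ord ≤ 1+1.
h₀' ⇒ L via d/dx closure of L₀.
L = (12 - 288·x + 648·x^2 - 1296·x^3 + 648·x^4) + (9 + 12·x - 126·x^2 + 540·x^3 - 1188·x^4 + 648·x^5)·Dx + (-2 + 15·x - 52·x^2 + 78·x^3 + 27·x^4 - 180·x^5 + 108·x^6)·Dx^2  (order 2).
h: a_k = 4, 24, 66, 216, 560, 1548, 3934, 10176, 25470, …
ICs: h(0) = 4, h′(0) = 24.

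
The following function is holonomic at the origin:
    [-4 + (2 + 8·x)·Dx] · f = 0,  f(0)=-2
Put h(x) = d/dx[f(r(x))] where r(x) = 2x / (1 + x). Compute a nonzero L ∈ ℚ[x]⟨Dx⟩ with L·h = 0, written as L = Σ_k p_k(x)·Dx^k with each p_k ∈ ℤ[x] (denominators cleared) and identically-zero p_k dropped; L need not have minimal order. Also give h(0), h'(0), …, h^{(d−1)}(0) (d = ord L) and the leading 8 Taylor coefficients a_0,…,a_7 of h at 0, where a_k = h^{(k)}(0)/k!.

f: a_k = -2, -4, 4, -8, 20, -56, 168, -528, …
f∘r: x↦r, Dx↦Dx/r' in L_f ⇒ L₀.
h₀' ⇒ L via d/dx closure of L₀.
L = (-6 - 18·x) + (-1 - 10·x - 9·x^2)·Dx  (order 1).
h: a_k = -8, 48, -312, 2272, -17640, 141840, -1165080, 9708480, …
ICs: h(0) = -8.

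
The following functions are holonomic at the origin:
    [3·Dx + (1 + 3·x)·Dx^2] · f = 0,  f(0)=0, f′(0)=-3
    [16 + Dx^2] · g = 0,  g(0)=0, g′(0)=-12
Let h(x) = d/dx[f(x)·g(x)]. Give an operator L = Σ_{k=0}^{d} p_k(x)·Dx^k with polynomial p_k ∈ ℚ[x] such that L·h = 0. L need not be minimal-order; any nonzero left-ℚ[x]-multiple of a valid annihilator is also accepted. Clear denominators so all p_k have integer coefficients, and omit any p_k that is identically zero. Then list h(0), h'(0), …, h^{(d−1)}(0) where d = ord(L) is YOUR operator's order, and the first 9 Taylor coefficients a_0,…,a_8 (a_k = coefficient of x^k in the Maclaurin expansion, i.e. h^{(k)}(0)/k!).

L = (-252256 - 1400832·x + 774144·x^2 + 36937728·x^3 + 133871616·x^4 + 191102976·x^5 + 95551488·x^6) + (-43296 + 45216·x + 2557440·x^2 + 11404800·x^3 + 19906560·x^4 + 11943936·x^5)·Dx + (-14630 - 16992·x + 831600·x^2 + 6110208·x^3 + 17853696·x^4 + 23887872·x^5 + 11943936·x^6)·Dx^2 + (-2706 + 2826·x + 159840·x^2 + 712800·x^3 + 1244160·x^4 + 746496·x^5)·Dx^3 + (71 + 4410·x + 48951·x^2 + 237600·x^3 + 592920·x^4 + 746496·x^5 + 373248·x^6)·Dx^4  (order 4).
h: a_k = 0, 72, -162, 48, -495, 2232, -32382/5, 670624/35, -4049649/70, …
ICs: h(0) = 0, h′(0) = 72, h′′(0) = -324, h′′′(0) = 288.

f: a_k = 0, -3, 9/2, -9, 81/4, -243/5, 243/2, -2187/7, 6561/8, …
g: a_k = 0, -12, 0, 32, 0, -128/5, 0, 1024/105, 0, …
Product ⇒ symmetric product L₀, ord ≤ 4.
h=h₀': d/dx-closure on L₀ ⇒ L.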